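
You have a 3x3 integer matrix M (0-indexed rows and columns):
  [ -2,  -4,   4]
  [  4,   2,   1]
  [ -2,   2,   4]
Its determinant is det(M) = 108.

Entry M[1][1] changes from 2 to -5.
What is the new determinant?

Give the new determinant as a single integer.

det is linear in row 1: changing M[1][1] by delta changes det by delta * cofactor(1,1).
Cofactor C_11 = (-1)^(1+1) * minor(1,1) = 0
Entry delta = -5 - 2 = -7
Det delta = -7 * 0 = 0
New det = 108 + 0 = 108

Answer: 108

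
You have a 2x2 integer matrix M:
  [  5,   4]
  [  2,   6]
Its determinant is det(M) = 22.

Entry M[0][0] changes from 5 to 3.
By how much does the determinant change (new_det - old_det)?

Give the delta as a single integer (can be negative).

Cofactor C_00 = 6
Entry delta = 3 - 5 = -2
Det delta = entry_delta * cofactor = -2 * 6 = -12

Answer: -12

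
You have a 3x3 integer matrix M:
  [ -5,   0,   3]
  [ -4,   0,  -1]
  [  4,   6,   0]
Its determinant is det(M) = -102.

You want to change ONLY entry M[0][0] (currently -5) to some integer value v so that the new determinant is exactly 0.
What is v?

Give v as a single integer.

Answer: 12

Derivation:
det is linear in entry M[0][0]: det = old_det + (v - -5) * C_00
Cofactor C_00 = 6
Want det = 0: -102 + (v - -5) * 6 = 0
  (v - -5) = 102 / 6 = 17
  v = -5 + (17) = 12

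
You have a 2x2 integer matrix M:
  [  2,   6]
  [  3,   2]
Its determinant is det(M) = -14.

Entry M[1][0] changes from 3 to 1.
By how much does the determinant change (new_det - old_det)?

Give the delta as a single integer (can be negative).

Answer: 12

Derivation:
Cofactor C_10 = -6
Entry delta = 1 - 3 = -2
Det delta = entry_delta * cofactor = -2 * -6 = 12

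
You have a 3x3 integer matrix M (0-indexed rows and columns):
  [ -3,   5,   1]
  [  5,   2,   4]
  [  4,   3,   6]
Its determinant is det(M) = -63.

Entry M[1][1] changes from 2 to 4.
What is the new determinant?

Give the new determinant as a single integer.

Answer: -107

Derivation:
det is linear in row 1: changing M[1][1] by delta changes det by delta * cofactor(1,1).
Cofactor C_11 = (-1)^(1+1) * minor(1,1) = -22
Entry delta = 4 - 2 = 2
Det delta = 2 * -22 = -44
New det = -63 + -44 = -107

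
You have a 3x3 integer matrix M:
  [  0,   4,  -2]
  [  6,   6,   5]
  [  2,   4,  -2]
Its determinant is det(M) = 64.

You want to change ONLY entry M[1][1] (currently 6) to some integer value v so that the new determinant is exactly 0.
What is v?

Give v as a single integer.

det is linear in entry M[1][1]: det = old_det + (v - 6) * C_11
Cofactor C_11 = 4
Want det = 0: 64 + (v - 6) * 4 = 0
  (v - 6) = -64 / 4 = -16
  v = 6 + (-16) = -10

Answer: -10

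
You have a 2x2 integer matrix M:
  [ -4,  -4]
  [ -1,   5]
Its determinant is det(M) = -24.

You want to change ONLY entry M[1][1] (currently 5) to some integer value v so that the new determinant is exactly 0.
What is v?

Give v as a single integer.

det is linear in entry M[1][1]: det = old_det + (v - 5) * C_11
Cofactor C_11 = -4
Want det = 0: -24 + (v - 5) * -4 = 0
  (v - 5) = 24 / -4 = -6
  v = 5 + (-6) = -1

Answer: -1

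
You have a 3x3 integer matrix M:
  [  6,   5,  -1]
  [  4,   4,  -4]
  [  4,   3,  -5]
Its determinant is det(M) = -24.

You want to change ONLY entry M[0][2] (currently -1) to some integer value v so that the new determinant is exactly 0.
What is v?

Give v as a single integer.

Answer: -7

Derivation:
det is linear in entry M[0][2]: det = old_det + (v - -1) * C_02
Cofactor C_02 = -4
Want det = 0: -24 + (v - -1) * -4 = 0
  (v - -1) = 24 / -4 = -6
  v = -1 + (-6) = -7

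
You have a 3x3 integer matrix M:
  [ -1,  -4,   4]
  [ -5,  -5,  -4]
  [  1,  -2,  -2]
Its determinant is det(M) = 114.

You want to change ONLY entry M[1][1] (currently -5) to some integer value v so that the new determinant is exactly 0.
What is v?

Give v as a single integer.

Answer: 52

Derivation:
det is linear in entry M[1][1]: det = old_det + (v - -5) * C_11
Cofactor C_11 = -2
Want det = 0: 114 + (v - -5) * -2 = 0
  (v - -5) = -114 / -2 = 57
  v = -5 + (57) = 52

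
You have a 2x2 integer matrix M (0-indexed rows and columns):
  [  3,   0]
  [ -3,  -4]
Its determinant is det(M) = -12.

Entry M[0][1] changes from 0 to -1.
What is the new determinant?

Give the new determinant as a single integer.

det is linear in row 0: changing M[0][1] by delta changes det by delta * cofactor(0,1).
Cofactor C_01 = (-1)^(0+1) * minor(0,1) = 3
Entry delta = -1 - 0 = -1
Det delta = -1 * 3 = -3
New det = -12 + -3 = -15

Answer: -15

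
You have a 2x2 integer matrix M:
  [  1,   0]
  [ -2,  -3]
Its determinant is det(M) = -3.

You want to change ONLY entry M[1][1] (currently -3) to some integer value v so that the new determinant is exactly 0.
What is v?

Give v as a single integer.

det is linear in entry M[1][1]: det = old_det + (v - -3) * C_11
Cofactor C_11 = 1
Want det = 0: -3 + (v - -3) * 1 = 0
  (v - -3) = 3 / 1 = 3
  v = -3 + (3) = 0

Answer: 0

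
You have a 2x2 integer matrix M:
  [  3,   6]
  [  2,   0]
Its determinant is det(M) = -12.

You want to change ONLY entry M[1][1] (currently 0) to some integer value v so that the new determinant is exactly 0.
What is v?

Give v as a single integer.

Answer: 4

Derivation:
det is linear in entry M[1][1]: det = old_det + (v - 0) * C_11
Cofactor C_11 = 3
Want det = 0: -12 + (v - 0) * 3 = 0
  (v - 0) = 12 / 3 = 4
  v = 0 + (4) = 4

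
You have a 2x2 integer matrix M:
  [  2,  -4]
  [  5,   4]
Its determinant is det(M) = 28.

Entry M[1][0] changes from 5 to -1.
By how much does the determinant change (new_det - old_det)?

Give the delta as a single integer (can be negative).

Answer: -24

Derivation:
Cofactor C_10 = 4
Entry delta = -1 - 5 = -6
Det delta = entry_delta * cofactor = -6 * 4 = -24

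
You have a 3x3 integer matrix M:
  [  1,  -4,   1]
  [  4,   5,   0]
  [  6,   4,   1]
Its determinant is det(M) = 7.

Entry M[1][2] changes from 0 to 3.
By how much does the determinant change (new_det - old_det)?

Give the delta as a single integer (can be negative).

Cofactor C_12 = -28
Entry delta = 3 - 0 = 3
Det delta = entry_delta * cofactor = 3 * -28 = -84

Answer: -84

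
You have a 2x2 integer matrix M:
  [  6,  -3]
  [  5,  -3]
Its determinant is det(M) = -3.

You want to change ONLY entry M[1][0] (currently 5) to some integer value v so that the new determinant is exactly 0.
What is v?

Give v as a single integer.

det is linear in entry M[1][0]: det = old_det + (v - 5) * C_10
Cofactor C_10 = 3
Want det = 0: -3 + (v - 5) * 3 = 0
  (v - 5) = 3 / 3 = 1
  v = 5 + (1) = 6

Answer: 6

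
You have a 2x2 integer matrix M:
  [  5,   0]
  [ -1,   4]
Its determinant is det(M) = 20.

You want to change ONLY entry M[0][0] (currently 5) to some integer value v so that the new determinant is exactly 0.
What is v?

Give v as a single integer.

det is linear in entry M[0][0]: det = old_det + (v - 5) * C_00
Cofactor C_00 = 4
Want det = 0: 20 + (v - 5) * 4 = 0
  (v - 5) = -20 / 4 = -5
  v = 5 + (-5) = 0

Answer: 0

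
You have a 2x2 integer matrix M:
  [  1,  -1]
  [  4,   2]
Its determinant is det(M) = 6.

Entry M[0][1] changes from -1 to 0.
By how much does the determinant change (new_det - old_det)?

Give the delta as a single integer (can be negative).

Cofactor C_01 = -4
Entry delta = 0 - -1 = 1
Det delta = entry_delta * cofactor = 1 * -4 = -4

Answer: -4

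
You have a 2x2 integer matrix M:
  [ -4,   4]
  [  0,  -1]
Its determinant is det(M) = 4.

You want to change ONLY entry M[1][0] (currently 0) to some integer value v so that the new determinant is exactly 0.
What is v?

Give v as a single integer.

det is linear in entry M[1][0]: det = old_det + (v - 0) * C_10
Cofactor C_10 = -4
Want det = 0: 4 + (v - 0) * -4 = 0
  (v - 0) = -4 / -4 = 1
  v = 0 + (1) = 1

Answer: 1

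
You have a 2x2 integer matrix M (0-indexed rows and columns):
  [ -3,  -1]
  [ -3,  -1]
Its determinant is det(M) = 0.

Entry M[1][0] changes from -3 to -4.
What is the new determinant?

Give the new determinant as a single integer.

det is linear in row 1: changing M[1][0] by delta changes det by delta * cofactor(1,0).
Cofactor C_10 = (-1)^(1+0) * minor(1,0) = 1
Entry delta = -4 - -3 = -1
Det delta = -1 * 1 = -1
New det = 0 + -1 = -1

Answer: -1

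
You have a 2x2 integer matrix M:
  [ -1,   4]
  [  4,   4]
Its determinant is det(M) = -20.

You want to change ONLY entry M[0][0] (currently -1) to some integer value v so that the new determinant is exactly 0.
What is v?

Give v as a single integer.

det is linear in entry M[0][0]: det = old_det + (v - -1) * C_00
Cofactor C_00 = 4
Want det = 0: -20 + (v - -1) * 4 = 0
  (v - -1) = 20 / 4 = 5
  v = -1 + (5) = 4

Answer: 4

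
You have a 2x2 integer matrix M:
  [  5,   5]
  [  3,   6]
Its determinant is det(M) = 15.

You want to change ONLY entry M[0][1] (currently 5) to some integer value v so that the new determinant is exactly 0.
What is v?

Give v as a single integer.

det is linear in entry M[0][1]: det = old_det + (v - 5) * C_01
Cofactor C_01 = -3
Want det = 0: 15 + (v - 5) * -3 = 0
  (v - 5) = -15 / -3 = 5
  v = 5 + (5) = 10

Answer: 10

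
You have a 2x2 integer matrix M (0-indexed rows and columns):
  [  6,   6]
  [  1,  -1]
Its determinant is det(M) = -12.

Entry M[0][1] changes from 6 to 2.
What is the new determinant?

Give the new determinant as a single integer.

Answer: -8

Derivation:
det is linear in row 0: changing M[0][1] by delta changes det by delta * cofactor(0,1).
Cofactor C_01 = (-1)^(0+1) * minor(0,1) = -1
Entry delta = 2 - 6 = -4
Det delta = -4 * -1 = 4
New det = -12 + 4 = -8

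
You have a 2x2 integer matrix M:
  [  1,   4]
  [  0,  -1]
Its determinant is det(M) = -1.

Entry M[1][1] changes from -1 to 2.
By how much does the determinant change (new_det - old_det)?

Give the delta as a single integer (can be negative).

Cofactor C_11 = 1
Entry delta = 2 - -1 = 3
Det delta = entry_delta * cofactor = 3 * 1 = 3

Answer: 3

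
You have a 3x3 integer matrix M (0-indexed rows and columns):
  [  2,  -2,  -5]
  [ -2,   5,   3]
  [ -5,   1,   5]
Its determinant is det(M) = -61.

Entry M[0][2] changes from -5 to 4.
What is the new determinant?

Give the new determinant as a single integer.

det is linear in row 0: changing M[0][2] by delta changes det by delta * cofactor(0,2).
Cofactor C_02 = (-1)^(0+2) * minor(0,2) = 23
Entry delta = 4 - -5 = 9
Det delta = 9 * 23 = 207
New det = -61 + 207 = 146

Answer: 146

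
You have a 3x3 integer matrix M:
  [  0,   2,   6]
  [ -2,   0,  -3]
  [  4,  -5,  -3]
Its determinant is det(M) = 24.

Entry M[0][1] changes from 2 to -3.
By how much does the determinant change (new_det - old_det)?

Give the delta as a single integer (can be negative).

Answer: 90

Derivation:
Cofactor C_01 = -18
Entry delta = -3 - 2 = -5
Det delta = entry_delta * cofactor = -5 * -18 = 90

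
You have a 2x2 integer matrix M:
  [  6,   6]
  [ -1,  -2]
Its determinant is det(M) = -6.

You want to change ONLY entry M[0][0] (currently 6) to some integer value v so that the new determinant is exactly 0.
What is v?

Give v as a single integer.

Answer: 3

Derivation:
det is linear in entry M[0][0]: det = old_det + (v - 6) * C_00
Cofactor C_00 = -2
Want det = 0: -6 + (v - 6) * -2 = 0
  (v - 6) = 6 / -2 = -3
  v = 6 + (-3) = 3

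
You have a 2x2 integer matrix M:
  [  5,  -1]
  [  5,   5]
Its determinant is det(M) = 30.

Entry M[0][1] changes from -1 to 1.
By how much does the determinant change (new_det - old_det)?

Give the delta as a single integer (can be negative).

Cofactor C_01 = -5
Entry delta = 1 - -1 = 2
Det delta = entry_delta * cofactor = 2 * -5 = -10

Answer: -10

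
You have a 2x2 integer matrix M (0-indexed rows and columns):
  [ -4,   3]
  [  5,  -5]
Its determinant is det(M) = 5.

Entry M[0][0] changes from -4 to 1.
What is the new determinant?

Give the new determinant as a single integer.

Answer: -20

Derivation:
det is linear in row 0: changing M[0][0] by delta changes det by delta * cofactor(0,0).
Cofactor C_00 = (-1)^(0+0) * minor(0,0) = -5
Entry delta = 1 - -4 = 5
Det delta = 5 * -5 = -25
New det = 5 + -25 = -20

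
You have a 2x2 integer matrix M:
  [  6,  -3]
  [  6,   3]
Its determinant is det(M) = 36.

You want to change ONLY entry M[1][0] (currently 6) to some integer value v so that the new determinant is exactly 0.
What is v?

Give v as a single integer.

det is linear in entry M[1][0]: det = old_det + (v - 6) * C_10
Cofactor C_10 = 3
Want det = 0: 36 + (v - 6) * 3 = 0
  (v - 6) = -36 / 3 = -12
  v = 6 + (-12) = -6

Answer: -6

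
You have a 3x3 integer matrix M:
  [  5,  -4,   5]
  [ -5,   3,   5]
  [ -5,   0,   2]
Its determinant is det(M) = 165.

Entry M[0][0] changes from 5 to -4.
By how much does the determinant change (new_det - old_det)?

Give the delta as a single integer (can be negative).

Cofactor C_00 = 6
Entry delta = -4 - 5 = -9
Det delta = entry_delta * cofactor = -9 * 6 = -54

Answer: -54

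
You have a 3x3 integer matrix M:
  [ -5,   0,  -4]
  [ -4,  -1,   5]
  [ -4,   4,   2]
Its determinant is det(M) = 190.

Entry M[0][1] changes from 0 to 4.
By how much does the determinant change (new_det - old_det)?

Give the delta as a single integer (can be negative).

Cofactor C_01 = -12
Entry delta = 4 - 0 = 4
Det delta = entry_delta * cofactor = 4 * -12 = -48

Answer: -48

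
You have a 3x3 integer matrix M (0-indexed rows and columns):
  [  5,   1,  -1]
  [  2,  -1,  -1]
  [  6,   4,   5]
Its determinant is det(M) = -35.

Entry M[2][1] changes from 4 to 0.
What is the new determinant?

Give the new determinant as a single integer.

Answer: -47

Derivation:
det is linear in row 2: changing M[2][1] by delta changes det by delta * cofactor(2,1).
Cofactor C_21 = (-1)^(2+1) * minor(2,1) = 3
Entry delta = 0 - 4 = -4
Det delta = -4 * 3 = -12
New det = -35 + -12 = -47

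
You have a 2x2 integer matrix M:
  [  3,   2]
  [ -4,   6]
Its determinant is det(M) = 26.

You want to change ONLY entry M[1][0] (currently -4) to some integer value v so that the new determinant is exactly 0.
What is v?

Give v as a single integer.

Answer: 9

Derivation:
det is linear in entry M[1][0]: det = old_det + (v - -4) * C_10
Cofactor C_10 = -2
Want det = 0: 26 + (v - -4) * -2 = 0
  (v - -4) = -26 / -2 = 13
  v = -4 + (13) = 9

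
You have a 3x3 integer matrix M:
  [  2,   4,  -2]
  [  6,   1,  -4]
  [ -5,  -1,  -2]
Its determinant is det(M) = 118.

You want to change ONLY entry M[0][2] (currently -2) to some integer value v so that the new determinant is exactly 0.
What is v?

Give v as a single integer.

Answer: 116

Derivation:
det is linear in entry M[0][2]: det = old_det + (v - -2) * C_02
Cofactor C_02 = -1
Want det = 0: 118 + (v - -2) * -1 = 0
  (v - -2) = -118 / -1 = 118
  v = -2 + (118) = 116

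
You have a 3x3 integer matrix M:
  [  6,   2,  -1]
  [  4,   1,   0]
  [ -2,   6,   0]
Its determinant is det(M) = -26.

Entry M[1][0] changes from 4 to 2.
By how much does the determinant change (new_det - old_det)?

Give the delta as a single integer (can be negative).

Cofactor C_10 = -6
Entry delta = 2 - 4 = -2
Det delta = entry_delta * cofactor = -2 * -6 = 12

Answer: 12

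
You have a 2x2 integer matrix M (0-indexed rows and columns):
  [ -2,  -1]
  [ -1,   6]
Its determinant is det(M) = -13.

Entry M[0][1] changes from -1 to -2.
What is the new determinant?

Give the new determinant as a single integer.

Answer: -14

Derivation:
det is linear in row 0: changing M[0][1] by delta changes det by delta * cofactor(0,1).
Cofactor C_01 = (-1)^(0+1) * minor(0,1) = 1
Entry delta = -2 - -1 = -1
Det delta = -1 * 1 = -1
New det = -13 + -1 = -14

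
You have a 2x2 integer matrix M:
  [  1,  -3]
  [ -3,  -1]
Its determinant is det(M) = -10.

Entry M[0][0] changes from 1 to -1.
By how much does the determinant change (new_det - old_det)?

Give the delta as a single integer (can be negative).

Cofactor C_00 = -1
Entry delta = -1 - 1 = -2
Det delta = entry_delta * cofactor = -2 * -1 = 2

Answer: 2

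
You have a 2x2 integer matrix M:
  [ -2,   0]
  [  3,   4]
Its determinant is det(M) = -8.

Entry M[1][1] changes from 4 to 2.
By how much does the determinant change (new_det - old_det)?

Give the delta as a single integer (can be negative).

Answer: 4

Derivation:
Cofactor C_11 = -2
Entry delta = 2 - 4 = -2
Det delta = entry_delta * cofactor = -2 * -2 = 4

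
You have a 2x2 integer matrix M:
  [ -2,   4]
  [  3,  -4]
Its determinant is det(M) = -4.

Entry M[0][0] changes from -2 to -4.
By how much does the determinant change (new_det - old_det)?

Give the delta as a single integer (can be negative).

Cofactor C_00 = -4
Entry delta = -4 - -2 = -2
Det delta = entry_delta * cofactor = -2 * -4 = 8

Answer: 8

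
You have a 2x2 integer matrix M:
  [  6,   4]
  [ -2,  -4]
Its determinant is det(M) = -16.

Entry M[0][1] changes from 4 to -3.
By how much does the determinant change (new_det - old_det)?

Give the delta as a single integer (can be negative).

Answer: -14

Derivation:
Cofactor C_01 = 2
Entry delta = -3 - 4 = -7
Det delta = entry_delta * cofactor = -7 * 2 = -14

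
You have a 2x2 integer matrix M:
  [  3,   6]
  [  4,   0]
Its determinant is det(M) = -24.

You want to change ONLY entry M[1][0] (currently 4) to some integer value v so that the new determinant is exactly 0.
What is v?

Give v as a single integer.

Answer: 0

Derivation:
det is linear in entry M[1][0]: det = old_det + (v - 4) * C_10
Cofactor C_10 = -6
Want det = 0: -24 + (v - 4) * -6 = 0
  (v - 4) = 24 / -6 = -4
  v = 4 + (-4) = 0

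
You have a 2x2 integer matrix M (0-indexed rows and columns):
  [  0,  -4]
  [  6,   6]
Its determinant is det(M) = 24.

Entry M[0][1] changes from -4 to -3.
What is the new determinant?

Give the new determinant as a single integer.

det is linear in row 0: changing M[0][1] by delta changes det by delta * cofactor(0,1).
Cofactor C_01 = (-1)^(0+1) * minor(0,1) = -6
Entry delta = -3 - -4 = 1
Det delta = 1 * -6 = -6
New det = 24 + -6 = 18

Answer: 18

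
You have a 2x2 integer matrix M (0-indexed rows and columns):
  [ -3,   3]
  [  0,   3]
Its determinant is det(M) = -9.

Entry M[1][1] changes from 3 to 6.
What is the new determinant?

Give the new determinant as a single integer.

det is linear in row 1: changing M[1][1] by delta changes det by delta * cofactor(1,1).
Cofactor C_11 = (-1)^(1+1) * minor(1,1) = -3
Entry delta = 6 - 3 = 3
Det delta = 3 * -3 = -9
New det = -9 + -9 = -18

Answer: -18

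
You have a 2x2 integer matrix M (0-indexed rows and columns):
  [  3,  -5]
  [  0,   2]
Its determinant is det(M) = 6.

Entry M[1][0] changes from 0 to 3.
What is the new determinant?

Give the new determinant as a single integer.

det is linear in row 1: changing M[1][0] by delta changes det by delta * cofactor(1,0).
Cofactor C_10 = (-1)^(1+0) * minor(1,0) = 5
Entry delta = 3 - 0 = 3
Det delta = 3 * 5 = 15
New det = 6 + 15 = 21

Answer: 21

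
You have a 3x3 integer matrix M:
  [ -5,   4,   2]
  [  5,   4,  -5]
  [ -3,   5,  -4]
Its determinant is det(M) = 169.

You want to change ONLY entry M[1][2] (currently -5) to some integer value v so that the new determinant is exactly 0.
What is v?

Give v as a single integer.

det is linear in entry M[1][2]: det = old_det + (v - -5) * C_12
Cofactor C_12 = 13
Want det = 0: 169 + (v - -5) * 13 = 0
  (v - -5) = -169 / 13 = -13
  v = -5 + (-13) = -18

Answer: -18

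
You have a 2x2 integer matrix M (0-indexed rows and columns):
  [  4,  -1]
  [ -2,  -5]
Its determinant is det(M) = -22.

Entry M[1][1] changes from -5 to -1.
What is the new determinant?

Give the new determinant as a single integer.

Answer: -6

Derivation:
det is linear in row 1: changing M[1][1] by delta changes det by delta * cofactor(1,1).
Cofactor C_11 = (-1)^(1+1) * minor(1,1) = 4
Entry delta = -1 - -5 = 4
Det delta = 4 * 4 = 16
New det = -22 + 16 = -6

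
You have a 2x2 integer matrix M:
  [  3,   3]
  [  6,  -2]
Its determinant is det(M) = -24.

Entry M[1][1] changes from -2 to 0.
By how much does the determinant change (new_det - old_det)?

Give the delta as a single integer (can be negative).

Cofactor C_11 = 3
Entry delta = 0 - -2 = 2
Det delta = entry_delta * cofactor = 2 * 3 = 6

Answer: 6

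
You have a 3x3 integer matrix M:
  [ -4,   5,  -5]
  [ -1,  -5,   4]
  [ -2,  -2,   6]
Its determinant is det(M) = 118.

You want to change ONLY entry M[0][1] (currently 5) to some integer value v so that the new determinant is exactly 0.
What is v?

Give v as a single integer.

det is linear in entry M[0][1]: det = old_det + (v - 5) * C_01
Cofactor C_01 = -2
Want det = 0: 118 + (v - 5) * -2 = 0
  (v - 5) = -118 / -2 = 59
  v = 5 + (59) = 64

Answer: 64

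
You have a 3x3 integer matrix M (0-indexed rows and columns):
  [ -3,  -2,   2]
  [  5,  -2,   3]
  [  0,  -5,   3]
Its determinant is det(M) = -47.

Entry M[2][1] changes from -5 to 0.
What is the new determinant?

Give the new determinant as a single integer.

Answer: 48

Derivation:
det is linear in row 2: changing M[2][1] by delta changes det by delta * cofactor(2,1).
Cofactor C_21 = (-1)^(2+1) * minor(2,1) = 19
Entry delta = 0 - -5 = 5
Det delta = 5 * 19 = 95
New det = -47 + 95 = 48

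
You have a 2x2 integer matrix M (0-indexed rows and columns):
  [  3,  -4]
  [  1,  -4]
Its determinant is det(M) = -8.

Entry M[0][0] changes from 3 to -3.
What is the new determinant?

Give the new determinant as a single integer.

det is linear in row 0: changing M[0][0] by delta changes det by delta * cofactor(0,0).
Cofactor C_00 = (-1)^(0+0) * minor(0,0) = -4
Entry delta = -3 - 3 = -6
Det delta = -6 * -4 = 24
New det = -8 + 24 = 16

Answer: 16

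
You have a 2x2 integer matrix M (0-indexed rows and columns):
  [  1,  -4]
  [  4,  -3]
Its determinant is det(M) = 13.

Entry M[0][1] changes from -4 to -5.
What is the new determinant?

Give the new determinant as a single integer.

Answer: 17

Derivation:
det is linear in row 0: changing M[0][1] by delta changes det by delta * cofactor(0,1).
Cofactor C_01 = (-1)^(0+1) * minor(0,1) = -4
Entry delta = -5 - -4 = -1
Det delta = -1 * -4 = 4
New det = 13 + 4 = 17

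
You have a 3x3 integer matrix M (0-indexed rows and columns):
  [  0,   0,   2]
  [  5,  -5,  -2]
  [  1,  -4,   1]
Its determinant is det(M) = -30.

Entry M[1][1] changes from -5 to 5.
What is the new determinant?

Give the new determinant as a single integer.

det is linear in row 1: changing M[1][1] by delta changes det by delta * cofactor(1,1).
Cofactor C_11 = (-1)^(1+1) * minor(1,1) = -2
Entry delta = 5 - -5 = 10
Det delta = 10 * -2 = -20
New det = -30 + -20 = -50

Answer: -50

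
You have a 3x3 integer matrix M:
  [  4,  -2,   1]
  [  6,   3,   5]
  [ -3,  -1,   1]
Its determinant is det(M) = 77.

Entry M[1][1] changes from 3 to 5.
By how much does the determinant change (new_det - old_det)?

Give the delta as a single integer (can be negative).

Answer: 14

Derivation:
Cofactor C_11 = 7
Entry delta = 5 - 3 = 2
Det delta = entry_delta * cofactor = 2 * 7 = 14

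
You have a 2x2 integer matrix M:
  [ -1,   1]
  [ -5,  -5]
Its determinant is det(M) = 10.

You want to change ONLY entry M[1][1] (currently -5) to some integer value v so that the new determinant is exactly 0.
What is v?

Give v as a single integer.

Answer: 5

Derivation:
det is linear in entry M[1][1]: det = old_det + (v - -5) * C_11
Cofactor C_11 = -1
Want det = 0: 10 + (v - -5) * -1 = 0
  (v - -5) = -10 / -1 = 10
  v = -5 + (10) = 5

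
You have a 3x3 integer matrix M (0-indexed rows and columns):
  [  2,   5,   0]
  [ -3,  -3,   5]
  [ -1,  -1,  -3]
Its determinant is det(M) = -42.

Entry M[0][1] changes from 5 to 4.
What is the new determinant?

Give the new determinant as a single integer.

det is linear in row 0: changing M[0][1] by delta changes det by delta * cofactor(0,1).
Cofactor C_01 = (-1)^(0+1) * minor(0,1) = -14
Entry delta = 4 - 5 = -1
Det delta = -1 * -14 = 14
New det = -42 + 14 = -28

Answer: -28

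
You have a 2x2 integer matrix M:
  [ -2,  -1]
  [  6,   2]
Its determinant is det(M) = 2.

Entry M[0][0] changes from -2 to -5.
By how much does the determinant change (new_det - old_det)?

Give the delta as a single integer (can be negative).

Cofactor C_00 = 2
Entry delta = -5 - -2 = -3
Det delta = entry_delta * cofactor = -3 * 2 = -6

Answer: -6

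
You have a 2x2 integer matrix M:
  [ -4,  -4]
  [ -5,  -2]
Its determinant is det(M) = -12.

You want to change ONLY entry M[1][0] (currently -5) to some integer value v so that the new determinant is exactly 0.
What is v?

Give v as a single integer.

det is linear in entry M[1][0]: det = old_det + (v - -5) * C_10
Cofactor C_10 = 4
Want det = 0: -12 + (v - -5) * 4 = 0
  (v - -5) = 12 / 4 = 3
  v = -5 + (3) = -2

Answer: -2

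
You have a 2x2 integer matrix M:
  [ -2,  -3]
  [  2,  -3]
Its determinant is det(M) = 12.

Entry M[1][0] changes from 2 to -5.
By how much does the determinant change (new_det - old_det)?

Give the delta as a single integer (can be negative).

Answer: -21

Derivation:
Cofactor C_10 = 3
Entry delta = -5 - 2 = -7
Det delta = entry_delta * cofactor = -7 * 3 = -21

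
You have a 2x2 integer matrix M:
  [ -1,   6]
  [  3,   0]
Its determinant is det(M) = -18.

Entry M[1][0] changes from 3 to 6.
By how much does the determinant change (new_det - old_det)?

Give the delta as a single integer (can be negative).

Answer: -18

Derivation:
Cofactor C_10 = -6
Entry delta = 6 - 3 = 3
Det delta = entry_delta * cofactor = 3 * -6 = -18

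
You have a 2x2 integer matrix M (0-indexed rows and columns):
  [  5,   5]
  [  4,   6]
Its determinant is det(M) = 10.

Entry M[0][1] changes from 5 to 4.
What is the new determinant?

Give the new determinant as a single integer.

det is linear in row 0: changing M[0][1] by delta changes det by delta * cofactor(0,1).
Cofactor C_01 = (-1)^(0+1) * minor(0,1) = -4
Entry delta = 4 - 5 = -1
Det delta = -1 * -4 = 4
New det = 10 + 4 = 14

Answer: 14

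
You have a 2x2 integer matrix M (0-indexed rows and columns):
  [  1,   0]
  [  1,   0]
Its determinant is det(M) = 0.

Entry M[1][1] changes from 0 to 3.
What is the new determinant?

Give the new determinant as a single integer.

det is linear in row 1: changing M[1][1] by delta changes det by delta * cofactor(1,1).
Cofactor C_11 = (-1)^(1+1) * minor(1,1) = 1
Entry delta = 3 - 0 = 3
Det delta = 3 * 1 = 3
New det = 0 + 3 = 3

Answer: 3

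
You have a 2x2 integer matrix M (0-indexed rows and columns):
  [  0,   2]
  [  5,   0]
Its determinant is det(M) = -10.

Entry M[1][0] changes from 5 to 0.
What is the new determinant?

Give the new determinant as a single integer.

det is linear in row 1: changing M[1][0] by delta changes det by delta * cofactor(1,0).
Cofactor C_10 = (-1)^(1+0) * minor(1,0) = -2
Entry delta = 0 - 5 = -5
Det delta = -5 * -2 = 10
New det = -10 + 10 = 0

Answer: 0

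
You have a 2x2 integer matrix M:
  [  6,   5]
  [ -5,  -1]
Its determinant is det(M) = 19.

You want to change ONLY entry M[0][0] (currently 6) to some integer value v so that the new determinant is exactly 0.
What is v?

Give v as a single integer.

det is linear in entry M[0][0]: det = old_det + (v - 6) * C_00
Cofactor C_00 = -1
Want det = 0: 19 + (v - 6) * -1 = 0
  (v - 6) = -19 / -1 = 19
  v = 6 + (19) = 25

Answer: 25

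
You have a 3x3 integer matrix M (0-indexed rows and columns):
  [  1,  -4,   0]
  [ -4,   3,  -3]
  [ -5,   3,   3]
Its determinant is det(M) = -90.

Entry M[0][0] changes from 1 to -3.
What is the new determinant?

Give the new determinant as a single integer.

Answer: -162

Derivation:
det is linear in row 0: changing M[0][0] by delta changes det by delta * cofactor(0,0).
Cofactor C_00 = (-1)^(0+0) * minor(0,0) = 18
Entry delta = -3 - 1 = -4
Det delta = -4 * 18 = -72
New det = -90 + -72 = -162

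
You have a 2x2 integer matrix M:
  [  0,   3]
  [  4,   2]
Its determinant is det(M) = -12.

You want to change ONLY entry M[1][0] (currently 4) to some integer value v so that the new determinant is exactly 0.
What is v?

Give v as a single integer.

Answer: 0

Derivation:
det is linear in entry M[1][0]: det = old_det + (v - 4) * C_10
Cofactor C_10 = -3
Want det = 0: -12 + (v - 4) * -3 = 0
  (v - 4) = 12 / -3 = -4
  v = 4 + (-4) = 0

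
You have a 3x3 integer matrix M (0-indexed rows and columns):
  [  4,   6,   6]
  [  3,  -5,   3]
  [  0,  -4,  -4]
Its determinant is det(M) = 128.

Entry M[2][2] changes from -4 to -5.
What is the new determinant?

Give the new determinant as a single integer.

det is linear in row 2: changing M[2][2] by delta changes det by delta * cofactor(2,2).
Cofactor C_22 = (-1)^(2+2) * minor(2,2) = -38
Entry delta = -5 - -4 = -1
Det delta = -1 * -38 = 38
New det = 128 + 38 = 166

Answer: 166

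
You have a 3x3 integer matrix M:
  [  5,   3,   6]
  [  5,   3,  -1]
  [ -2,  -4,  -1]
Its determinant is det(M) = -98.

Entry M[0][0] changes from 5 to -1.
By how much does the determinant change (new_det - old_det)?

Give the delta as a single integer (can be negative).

Cofactor C_00 = -7
Entry delta = -1 - 5 = -6
Det delta = entry_delta * cofactor = -6 * -7 = 42

Answer: 42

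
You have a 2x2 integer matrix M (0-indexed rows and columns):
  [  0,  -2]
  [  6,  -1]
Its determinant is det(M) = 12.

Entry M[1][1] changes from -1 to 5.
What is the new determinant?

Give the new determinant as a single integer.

det is linear in row 1: changing M[1][1] by delta changes det by delta * cofactor(1,1).
Cofactor C_11 = (-1)^(1+1) * minor(1,1) = 0
Entry delta = 5 - -1 = 6
Det delta = 6 * 0 = 0
New det = 12 + 0 = 12

Answer: 12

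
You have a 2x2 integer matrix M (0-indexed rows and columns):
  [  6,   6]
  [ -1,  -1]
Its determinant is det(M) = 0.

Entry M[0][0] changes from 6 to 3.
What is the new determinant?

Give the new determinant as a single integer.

det is linear in row 0: changing M[0][0] by delta changes det by delta * cofactor(0,0).
Cofactor C_00 = (-1)^(0+0) * minor(0,0) = -1
Entry delta = 3 - 6 = -3
Det delta = -3 * -1 = 3
New det = 0 + 3 = 3

Answer: 3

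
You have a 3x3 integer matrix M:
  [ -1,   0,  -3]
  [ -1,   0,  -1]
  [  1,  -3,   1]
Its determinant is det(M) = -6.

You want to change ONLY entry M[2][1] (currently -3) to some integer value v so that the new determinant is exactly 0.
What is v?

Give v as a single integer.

det is linear in entry M[2][1]: det = old_det + (v - -3) * C_21
Cofactor C_21 = 2
Want det = 0: -6 + (v - -3) * 2 = 0
  (v - -3) = 6 / 2 = 3
  v = -3 + (3) = 0

Answer: 0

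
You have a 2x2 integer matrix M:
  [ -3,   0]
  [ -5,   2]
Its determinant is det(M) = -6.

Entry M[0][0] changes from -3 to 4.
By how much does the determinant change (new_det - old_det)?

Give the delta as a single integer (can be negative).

Cofactor C_00 = 2
Entry delta = 4 - -3 = 7
Det delta = entry_delta * cofactor = 7 * 2 = 14

Answer: 14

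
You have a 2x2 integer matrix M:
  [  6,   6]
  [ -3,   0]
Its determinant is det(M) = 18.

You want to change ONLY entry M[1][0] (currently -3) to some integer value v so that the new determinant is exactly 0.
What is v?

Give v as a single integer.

Answer: 0

Derivation:
det is linear in entry M[1][0]: det = old_det + (v - -3) * C_10
Cofactor C_10 = -6
Want det = 0: 18 + (v - -3) * -6 = 0
  (v - -3) = -18 / -6 = 3
  v = -3 + (3) = 0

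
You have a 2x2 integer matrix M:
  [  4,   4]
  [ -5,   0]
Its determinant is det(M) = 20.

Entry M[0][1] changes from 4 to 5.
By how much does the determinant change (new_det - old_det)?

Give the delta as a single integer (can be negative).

Cofactor C_01 = 5
Entry delta = 5 - 4 = 1
Det delta = entry_delta * cofactor = 1 * 5 = 5

Answer: 5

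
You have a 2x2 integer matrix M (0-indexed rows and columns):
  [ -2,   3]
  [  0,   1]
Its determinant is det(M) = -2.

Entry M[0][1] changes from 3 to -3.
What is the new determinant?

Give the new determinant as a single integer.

Answer: -2

Derivation:
det is linear in row 0: changing M[0][1] by delta changes det by delta * cofactor(0,1).
Cofactor C_01 = (-1)^(0+1) * minor(0,1) = 0
Entry delta = -3 - 3 = -6
Det delta = -6 * 0 = 0
New det = -2 + 0 = -2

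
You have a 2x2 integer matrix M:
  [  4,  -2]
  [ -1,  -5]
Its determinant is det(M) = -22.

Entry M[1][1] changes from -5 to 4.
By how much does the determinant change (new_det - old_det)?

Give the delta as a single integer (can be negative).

Cofactor C_11 = 4
Entry delta = 4 - -5 = 9
Det delta = entry_delta * cofactor = 9 * 4 = 36

Answer: 36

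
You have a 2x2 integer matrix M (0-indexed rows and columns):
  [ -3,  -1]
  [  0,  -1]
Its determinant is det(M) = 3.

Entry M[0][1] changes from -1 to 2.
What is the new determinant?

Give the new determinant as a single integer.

det is linear in row 0: changing M[0][1] by delta changes det by delta * cofactor(0,1).
Cofactor C_01 = (-1)^(0+1) * minor(0,1) = 0
Entry delta = 2 - -1 = 3
Det delta = 3 * 0 = 0
New det = 3 + 0 = 3

Answer: 3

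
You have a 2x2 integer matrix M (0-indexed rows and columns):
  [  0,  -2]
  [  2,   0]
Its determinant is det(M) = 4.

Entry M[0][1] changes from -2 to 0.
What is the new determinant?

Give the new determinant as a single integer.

det is linear in row 0: changing M[0][1] by delta changes det by delta * cofactor(0,1).
Cofactor C_01 = (-1)^(0+1) * minor(0,1) = -2
Entry delta = 0 - -2 = 2
Det delta = 2 * -2 = -4
New det = 4 + -4 = 0

Answer: 0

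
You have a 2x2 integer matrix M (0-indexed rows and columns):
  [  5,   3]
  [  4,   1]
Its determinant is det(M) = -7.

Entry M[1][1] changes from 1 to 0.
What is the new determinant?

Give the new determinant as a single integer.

det is linear in row 1: changing M[1][1] by delta changes det by delta * cofactor(1,1).
Cofactor C_11 = (-1)^(1+1) * minor(1,1) = 5
Entry delta = 0 - 1 = -1
Det delta = -1 * 5 = -5
New det = -7 + -5 = -12

Answer: -12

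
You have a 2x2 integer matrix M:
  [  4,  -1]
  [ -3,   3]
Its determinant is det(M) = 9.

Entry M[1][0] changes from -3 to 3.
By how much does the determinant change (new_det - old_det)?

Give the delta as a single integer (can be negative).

Answer: 6

Derivation:
Cofactor C_10 = 1
Entry delta = 3 - -3 = 6
Det delta = entry_delta * cofactor = 6 * 1 = 6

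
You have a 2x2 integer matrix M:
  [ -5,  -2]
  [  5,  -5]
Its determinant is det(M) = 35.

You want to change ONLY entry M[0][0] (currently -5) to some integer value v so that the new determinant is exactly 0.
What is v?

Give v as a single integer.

det is linear in entry M[0][0]: det = old_det + (v - -5) * C_00
Cofactor C_00 = -5
Want det = 0: 35 + (v - -5) * -5 = 0
  (v - -5) = -35 / -5 = 7
  v = -5 + (7) = 2

Answer: 2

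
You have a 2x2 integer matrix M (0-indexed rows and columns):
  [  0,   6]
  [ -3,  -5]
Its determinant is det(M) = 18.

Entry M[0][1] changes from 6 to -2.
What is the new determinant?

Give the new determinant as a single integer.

Answer: -6

Derivation:
det is linear in row 0: changing M[0][1] by delta changes det by delta * cofactor(0,1).
Cofactor C_01 = (-1)^(0+1) * minor(0,1) = 3
Entry delta = -2 - 6 = -8
Det delta = -8 * 3 = -24
New det = 18 + -24 = -6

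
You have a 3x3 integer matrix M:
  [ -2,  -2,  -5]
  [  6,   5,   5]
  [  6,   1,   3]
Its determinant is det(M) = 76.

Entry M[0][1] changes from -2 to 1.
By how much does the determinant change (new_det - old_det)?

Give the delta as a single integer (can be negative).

Cofactor C_01 = 12
Entry delta = 1 - -2 = 3
Det delta = entry_delta * cofactor = 3 * 12 = 36

Answer: 36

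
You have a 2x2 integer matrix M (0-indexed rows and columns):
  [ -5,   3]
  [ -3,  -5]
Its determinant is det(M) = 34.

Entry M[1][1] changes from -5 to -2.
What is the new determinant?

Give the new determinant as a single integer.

det is linear in row 1: changing M[1][1] by delta changes det by delta * cofactor(1,1).
Cofactor C_11 = (-1)^(1+1) * minor(1,1) = -5
Entry delta = -2 - -5 = 3
Det delta = 3 * -5 = -15
New det = 34 + -15 = 19

Answer: 19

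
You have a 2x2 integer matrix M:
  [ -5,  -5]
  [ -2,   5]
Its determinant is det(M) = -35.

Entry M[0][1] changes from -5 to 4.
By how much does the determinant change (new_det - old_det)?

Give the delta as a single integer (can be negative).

Cofactor C_01 = 2
Entry delta = 4 - -5 = 9
Det delta = entry_delta * cofactor = 9 * 2 = 18

Answer: 18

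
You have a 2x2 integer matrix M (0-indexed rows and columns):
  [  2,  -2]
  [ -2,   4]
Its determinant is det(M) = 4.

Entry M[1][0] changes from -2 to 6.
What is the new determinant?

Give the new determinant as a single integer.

det is linear in row 1: changing M[1][0] by delta changes det by delta * cofactor(1,0).
Cofactor C_10 = (-1)^(1+0) * minor(1,0) = 2
Entry delta = 6 - -2 = 8
Det delta = 8 * 2 = 16
New det = 4 + 16 = 20

Answer: 20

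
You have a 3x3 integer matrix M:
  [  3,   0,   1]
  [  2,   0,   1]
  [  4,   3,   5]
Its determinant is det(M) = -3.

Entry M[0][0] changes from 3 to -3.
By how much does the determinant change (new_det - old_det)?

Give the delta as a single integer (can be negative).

Answer: 18

Derivation:
Cofactor C_00 = -3
Entry delta = -3 - 3 = -6
Det delta = entry_delta * cofactor = -6 * -3 = 18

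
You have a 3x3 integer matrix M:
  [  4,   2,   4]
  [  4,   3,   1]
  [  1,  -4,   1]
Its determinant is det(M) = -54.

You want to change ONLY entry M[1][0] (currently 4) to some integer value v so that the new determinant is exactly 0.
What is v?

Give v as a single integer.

det is linear in entry M[1][0]: det = old_det + (v - 4) * C_10
Cofactor C_10 = -18
Want det = 0: -54 + (v - 4) * -18 = 0
  (v - 4) = 54 / -18 = -3
  v = 4 + (-3) = 1

Answer: 1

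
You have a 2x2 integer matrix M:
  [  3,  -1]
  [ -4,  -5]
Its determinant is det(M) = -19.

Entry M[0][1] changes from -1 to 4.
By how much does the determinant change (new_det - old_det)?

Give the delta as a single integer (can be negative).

Answer: 20

Derivation:
Cofactor C_01 = 4
Entry delta = 4 - -1 = 5
Det delta = entry_delta * cofactor = 5 * 4 = 20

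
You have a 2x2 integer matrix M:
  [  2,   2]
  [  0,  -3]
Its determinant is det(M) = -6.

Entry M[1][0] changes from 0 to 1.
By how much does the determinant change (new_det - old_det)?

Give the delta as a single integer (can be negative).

Answer: -2

Derivation:
Cofactor C_10 = -2
Entry delta = 1 - 0 = 1
Det delta = entry_delta * cofactor = 1 * -2 = -2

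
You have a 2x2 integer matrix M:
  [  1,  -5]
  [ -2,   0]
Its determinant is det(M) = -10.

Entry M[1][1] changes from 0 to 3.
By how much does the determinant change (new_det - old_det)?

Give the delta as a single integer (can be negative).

Answer: 3

Derivation:
Cofactor C_11 = 1
Entry delta = 3 - 0 = 3
Det delta = entry_delta * cofactor = 3 * 1 = 3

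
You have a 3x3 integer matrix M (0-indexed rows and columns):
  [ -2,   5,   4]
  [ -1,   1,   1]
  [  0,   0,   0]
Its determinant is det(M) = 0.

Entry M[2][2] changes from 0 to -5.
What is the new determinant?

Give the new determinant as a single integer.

Answer: -15

Derivation:
det is linear in row 2: changing M[2][2] by delta changes det by delta * cofactor(2,2).
Cofactor C_22 = (-1)^(2+2) * minor(2,2) = 3
Entry delta = -5 - 0 = -5
Det delta = -5 * 3 = -15
New det = 0 + -15 = -15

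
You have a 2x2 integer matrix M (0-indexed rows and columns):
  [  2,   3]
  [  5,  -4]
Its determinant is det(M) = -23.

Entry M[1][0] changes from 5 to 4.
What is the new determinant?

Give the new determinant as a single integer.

Answer: -20

Derivation:
det is linear in row 1: changing M[1][0] by delta changes det by delta * cofactor(1,0).
Cofactor C_10 = (-1)^(1+0) * minor(1,0) = -3
Entry delta = 4 - 5 = -1
Det delta = -1 * -3 = 3
New det = -23 + 3 = -20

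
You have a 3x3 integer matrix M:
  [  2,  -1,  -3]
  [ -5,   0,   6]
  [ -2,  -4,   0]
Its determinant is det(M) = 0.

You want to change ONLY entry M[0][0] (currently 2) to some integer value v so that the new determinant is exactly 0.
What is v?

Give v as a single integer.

Answer: 2

Derivation:
det is linear in entry M[0][0]: det = old_det + (v - 2) * C_00
Cofactor C_00 = 24
Want det = 0: 0 + (v - 2) * 24 = 0
  (v - 2) = 0 / 24 = 0
  v = 2 + (0) = 2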